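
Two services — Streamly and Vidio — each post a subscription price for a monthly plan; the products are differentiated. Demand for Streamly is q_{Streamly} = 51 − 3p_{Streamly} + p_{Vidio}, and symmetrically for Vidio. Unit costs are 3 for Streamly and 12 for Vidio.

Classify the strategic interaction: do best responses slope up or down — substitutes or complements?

strategic complements

Streamly's profit: π = (p_{Streamly} − 3)(51 − 3p_{Streamly} + p_{Vidio}).
∂π/∂p_{Streamly} = 60 − 6p_{Streamly} + p_{Vidio} = 0 ⇒ p_{Streamly} = 10 + (1/6)p_{Vidio}.
The best-response slope dp_{Streamly}/dp_{Vidio} = 1/6 > 0: the reaction function is upward-sloping, so the choices are strategic complements.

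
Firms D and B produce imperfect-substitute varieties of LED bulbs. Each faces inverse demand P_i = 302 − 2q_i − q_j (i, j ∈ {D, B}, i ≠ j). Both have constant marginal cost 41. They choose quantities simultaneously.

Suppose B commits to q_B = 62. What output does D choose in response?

49.75

Firm D's profit: π = q_D(302 − 2q_D − q_B) − 41q_D.
∂π/∂q_D = 261 − 4q_D − q_B = 0 ⇒ q_D = 65.25 − 0.25q_B.
At q_B = 62: q_D = 65.25 − 0.25·62 = 49.75.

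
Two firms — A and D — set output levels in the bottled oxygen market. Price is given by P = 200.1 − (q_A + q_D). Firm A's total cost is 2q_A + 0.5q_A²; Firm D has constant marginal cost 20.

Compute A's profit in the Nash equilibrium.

Firm A's profit: π = q_A(200.1 − (q_A + q_D)) − 2q_A − 0.5q_A².
∂π/∂q_A = 198.1 − 3q_A − q_D = 0, so q_A = 1981/30 − (1/3)q_D.
For D: ∂π/∂q_D = 180.1 − 2q_D − q_A = 0 ⇒ q_D = 90.05 − 0.5q_A.
Substituting the second reaction function into the first: q_A = 1981/30 − (1/3)(90.05 − 0.5q_A), which gives (5/6)q_A = 2161/60 ⇒ q_A = 43.22.
Then q_D = 90.05 − 0.5·43.22 = 68.44.
Price P = 200.1 − 111.66 = 88.44.
A's profit: (88.44 − 2)·43.22 − 0.5(43.22)² = 2801.9526.

2801.9526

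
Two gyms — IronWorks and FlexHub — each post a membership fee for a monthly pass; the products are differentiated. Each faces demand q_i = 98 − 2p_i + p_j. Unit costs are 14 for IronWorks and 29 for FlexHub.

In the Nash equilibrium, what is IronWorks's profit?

IronWorks's profit: π = (p_{IronWorks} − 14)(98 − 2p_{IronWorks} + p_{FlexHub}).
∂π/∂p_{IronWorks} = 126 − 4p_{IronWorks} + p_{FlexHub} = 0 ⇒ p_{IronWorks} = 31.5 + 0.25p_{FlexHub}.
Similarly p_{FlexHub} = 39 + 0.25p_{IronWorks}.
Plugging p_{FlexHub} into IronWorks's best response: p_{IronWorks} = 31.5 + 0.25(39 + 0.25p_{IronWorks}) ⇒ 0.9375p_{IronWorks} = 41.25, so p_{IronWorks} = 44.
Then p_{FlexHub} = 39 + 0.25·44 = 50.
q_{IronWorks} = 98 − 2·44 + 50 = 60.
Profit = (44 − 14)·60 = 1800.

1800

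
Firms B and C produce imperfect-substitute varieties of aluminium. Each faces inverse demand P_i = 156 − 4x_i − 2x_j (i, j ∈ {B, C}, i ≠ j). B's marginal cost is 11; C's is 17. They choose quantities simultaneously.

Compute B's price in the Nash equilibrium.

69.8

Firm B's profit: π = x_B(156 − 4x_B − 2x_C) − 11x_B.
∂π/∂x_B = 145 − 8x_B − 2x_C = 0 ⇒ x_B = 18.125 − 0.25x_C.
Similarly x_C = 17.375 − 0.25x_B.
Solving the two reaction functions simultaneously: (1 − (−0.25)(−0.25))x_B = 18.125 − 0.25·17.375, so 0.9375x_B = 441/32 and x_B = 14.7.
Then x_C = 17.375 − 0.25·14.7 = 13.7.
P_B = 156 − 4·14.7 − 2·13.7 = 69.8.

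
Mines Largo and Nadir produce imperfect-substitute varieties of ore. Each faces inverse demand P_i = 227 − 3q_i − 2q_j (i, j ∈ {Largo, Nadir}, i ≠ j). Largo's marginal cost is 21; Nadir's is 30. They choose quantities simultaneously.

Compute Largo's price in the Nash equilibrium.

Mine Largo's profit: π = q_{Largo}(227 − 3q_{Largo} − 2q_{Nadir}) − 21q_{Largo}.
∂π/∂q_{Largo} = 206 − 6q_{Largo} − 2q_{Nadir} = 0 ⇒ q_{Largo} = 103/3 − (1/3)q_{Nadir}.
Similarly q_{Nadir} = 197/6 − (1/3)q_{Largo}.
Plugging q_{Nadir} into Largo's best response: q_{Largo} = 103/3 − (1/3)(197/6 − (1/3)q_{Largo}) ⇒ (8/9)q_{Largo} = 421/18, so q_{Largo} = 26.3125.
Then q_{Nadir} = 197/6 − (1/3)·26.3125 = 24.0625.
P_{Largo} = 227 − 3·26.3125 − 2·24.0625 = 99.9375.

99.9375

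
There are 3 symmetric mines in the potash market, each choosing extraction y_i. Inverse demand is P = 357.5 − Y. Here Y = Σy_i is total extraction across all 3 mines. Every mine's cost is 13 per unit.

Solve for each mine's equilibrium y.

A representative mine's profit is π_i = y_i(357.5 − Y) − 13y_i, with Y = y_i + Σ_{j≠i} y_j.
First-order condition: 344.5 − 2y_i − Σ_{j≠i} y_j = 0.
With identical mines, set every y_j = y: then 344.5 − 2y − 2y = 0, i.e. y = 344.5/4 = 86.125.

86.125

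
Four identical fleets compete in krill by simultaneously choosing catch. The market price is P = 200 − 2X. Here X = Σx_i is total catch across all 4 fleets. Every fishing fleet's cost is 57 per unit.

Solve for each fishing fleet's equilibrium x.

A representative fishing fleet's profit is π_i = x_i(200 − 2X) − 57x_i, with X = x_i + Σ_{j≠i} x_j.
First-order condition: 143 − 4x_i − 2Σ_{j≠i} x_j = 0.
With identical fishing fleets, set every x_j = x: then 143 − 4x − 6x = 0, i.e. x = 143/10 = 14.3.

14.3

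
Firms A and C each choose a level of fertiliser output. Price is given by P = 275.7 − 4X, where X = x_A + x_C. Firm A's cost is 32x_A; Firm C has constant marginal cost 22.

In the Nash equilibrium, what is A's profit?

Firm A's profit: π = x_A(275.7 − 4(x_A + x_C)) − 32x_A.
∂π/∂x_A = 243.7 − 8x_A − 4x_C = 0, so x_A = 30.4625 − 0.5x_C.
By the same steps for C: x_C = 31.7125 − 0.5x_A.
Solving the two reaction functions simultaneously: (1 − (−0.5)(−0.5))x_A = 30.4625 − 0.5·31.7125, so 0.75x_A = 2337/160 and x_A = 19.475.
Then x_C = 31.7125 − 0.5·19.475 = 21.975.
Price P = 275.7 − 4·41.45 = 109.9.
A's profit: (109.9 − 32)·19.475 = 1517.1025.

1517.1025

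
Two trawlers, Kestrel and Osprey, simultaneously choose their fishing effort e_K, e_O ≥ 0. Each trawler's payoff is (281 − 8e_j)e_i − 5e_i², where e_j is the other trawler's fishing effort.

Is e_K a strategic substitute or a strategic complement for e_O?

strategic substitutes

Kestrel's payoff is (281 − 8e_O)e_K − 5e_K².
∂π/∂e_K = 281 − 8e_O − 10e_K = 0, so e_K = 28.1 − 0.8e_O.
The best-response slope de_K/de_O = −0.8 < 0: the reaction function is downward-sloping, so the choices are strategic substitutes.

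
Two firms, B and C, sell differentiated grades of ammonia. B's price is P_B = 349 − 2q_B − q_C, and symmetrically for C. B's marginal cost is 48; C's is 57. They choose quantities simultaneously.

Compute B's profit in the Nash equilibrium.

Firm B's profit: π = q_B(349 − 2q_B − q_C) − 48q_B.
∂π/∂q_B = 301 − 4q_B − q_C = 0 ⇒ q_B = 75.25 − 0.25q_C.
Similarly q_C = 73 − 0.25q_B.
Plugging q_C into B's best response: q_B = 75.25 − 0.25(73 − 0.25q_B) ⇒ 0.9375q_B = 57, so q_B = 60.8.
Then q_C = 73 − 0.25·60.8 = 57.8.
P_B = 349 − 2·60.8 − 57.8 = 169.6.
Profit = (169.6 − 48)·60.8 = 7393.28.

7393.28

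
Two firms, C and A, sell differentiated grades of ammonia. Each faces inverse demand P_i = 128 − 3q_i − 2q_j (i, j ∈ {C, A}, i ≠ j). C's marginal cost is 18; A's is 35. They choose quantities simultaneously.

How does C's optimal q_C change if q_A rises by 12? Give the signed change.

Firm C's profit: π = q_C(128 − 3q_C − 2q_A) − 18q_C.
∂π/∂q_C = 110 − 6q_C − 2q_A = 0 ⇒ q_C = 55/3 − (1/3)q_A.
The reaction-function slope is −1/3, so a 12-unit rise in q_A moves q_C by −1/3 × 12 = −4. C's best response falls — the actions are strategic substitutes.

-4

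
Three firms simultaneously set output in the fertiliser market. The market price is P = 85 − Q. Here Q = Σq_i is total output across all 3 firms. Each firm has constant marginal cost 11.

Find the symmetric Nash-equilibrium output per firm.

18.5

A representative firm's profit is π_i = q_i(85 − Q) − 11q_i, with Q = q_i + Σ_{j≠i} q_j.
First-order condition: 74 − 2q_i − Σ_{j≠i} q_j = 0.
In a symmetric equilibrium every firm chooses the same q, so Σ_{j≠i} q_j = 2q. The condition becomes 74 − 4q = 0, giving q = 74/4 = 18.5.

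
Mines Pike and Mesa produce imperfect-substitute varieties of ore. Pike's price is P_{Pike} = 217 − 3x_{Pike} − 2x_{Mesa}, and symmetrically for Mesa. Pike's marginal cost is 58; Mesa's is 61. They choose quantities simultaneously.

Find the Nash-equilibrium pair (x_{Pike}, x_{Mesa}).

20.0625, 19.3125

Mine Pike's profit: π = x_{Pike}(217 − 3x_{Pike} − 2x_{Mesa}) − 58x_{Pike}.
∂π/∂x_{Pike} = 159 − 6x_{Pike} − 2x_{Mesa} = 0 ⇒ x_{Pike} = 26.5 − (1/3)x_{Mesa}.
Similarly x_{Mesa} = 26 − (1/3)x_{Pike}.
Substituting the second reaction function into the first: x_{Pike} = 26.5 − (1/3)(26 − (1/3)x_{Pike}), which gives (8/9)x_{Pike} = 107/6 ⇒ x_{Pike} = 20.0625.
Then x_{Mesa} = 26 − (1/3)·20.0625 = 19.3125.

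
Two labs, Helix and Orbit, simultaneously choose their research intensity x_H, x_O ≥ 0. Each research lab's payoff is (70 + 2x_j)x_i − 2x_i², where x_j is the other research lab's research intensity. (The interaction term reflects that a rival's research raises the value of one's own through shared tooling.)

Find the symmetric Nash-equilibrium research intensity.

35

Helix's payoff is (70 + 2x_O)x_H − 2x_H².
∂π/∂x_H = 70 + 2x_O − 4x_H = 0, so x_H = 17.5 + 0.5x_O.
By symmetry x_O = x_H; substituting into the reaction function, 0.5x_H = 17.5 and x_H = 35.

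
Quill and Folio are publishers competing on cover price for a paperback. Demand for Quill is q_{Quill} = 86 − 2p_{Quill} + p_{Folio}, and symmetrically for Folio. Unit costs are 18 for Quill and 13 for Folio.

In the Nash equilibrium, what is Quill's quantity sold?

Quill's profit: π = (p_{Quill} − 18)(86 − 2p_{Quill} + p_{Folio}).
∂π/∂p_{Quill} = 122 − 4p_{Quill} + p_{Folio} = 0 ⇒ p_{Quill} = 30.5 + 0.25p_{Folio}.
Similarly p_{Folio} = 28 + 0.25p_{Quill}.
Substituting the second reaction function into the first: p_{Quill} = 30.5 + 0.25(28 + 0.25p_{Quill}), which gives 0.9375p_{Quill} = 37.5 ⇒ p_{Quill} = 40.
Then p_{Folio} = 28 + 0.25·40 = 38.
q_{Quill} = 86 − 2·40 + 38 = 44.

44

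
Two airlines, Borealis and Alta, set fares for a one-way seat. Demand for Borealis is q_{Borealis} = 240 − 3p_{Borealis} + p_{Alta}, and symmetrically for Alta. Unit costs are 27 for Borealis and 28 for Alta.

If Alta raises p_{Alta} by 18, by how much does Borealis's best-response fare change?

3

Borealis's profit: π = (p_{Borealis} − 27)(240 − 3p_{Borealis} + p_{Alta}).
∂π/∂p_{Borealis} = 321 − 6p_{Borealis} + p_{Alta} = 0 ⇒ p_{Borealis} = 53.5 + (1/6)p_{Alta}.
The reaction-function slope is 1/6, so an 18-unit rise in p_{Alta} moves p_{Borealis} by 1/6 × 18 = 3. Borealis's best response rises — the actions are strategic complements.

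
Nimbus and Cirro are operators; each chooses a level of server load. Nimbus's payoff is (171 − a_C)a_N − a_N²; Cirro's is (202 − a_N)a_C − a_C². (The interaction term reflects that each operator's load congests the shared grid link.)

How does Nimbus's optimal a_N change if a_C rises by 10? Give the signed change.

-5

Expanding Nimbus's payoff: 171a_N − a_Ca_N − a_N².
∂π/∂a_N = 171 − a_C − 2a_N = 0, so a_N = 85.5 − 0.5a_C.
The reaction-function slope is −0.5, so a 10-unit rise in a_C moves a_N by −0.5 × 10 = −5. Nimbus's best response falls — the actions are strategic substitutes.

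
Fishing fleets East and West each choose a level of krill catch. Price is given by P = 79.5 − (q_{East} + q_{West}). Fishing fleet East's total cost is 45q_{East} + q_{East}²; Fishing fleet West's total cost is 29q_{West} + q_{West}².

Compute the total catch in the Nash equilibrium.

Fishing fleet East's profit: π = q_{East}(79.5 − (q_{East} + q_{West})) − 45q_{East} − q_{East}².
∂π/∂q_{East} = 34.5 − 4q_{East} − q_{West} = 0, so q_{East} = 8.625 − 0.25q_{West}.
By the same steps for West: q_{West} = 12.625 − 0.25q_{East}.
Solving the two reaction functions simultaneously: (1 − (−0.25)(−0.25))q_{East} = 8.625 − 0.25·12.625, so 0.9375q_{East} = 175/32 and q_{East} = 35/6.
Then q_{West} = 12.625 − 0.25·(35/6) = 67/6.
Total catch: 35/6 + 67/6 = 17.

17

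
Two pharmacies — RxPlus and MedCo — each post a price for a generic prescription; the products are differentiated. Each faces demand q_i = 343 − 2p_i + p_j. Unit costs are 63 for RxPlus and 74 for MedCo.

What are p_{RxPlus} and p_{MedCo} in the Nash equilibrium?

RxPlus's profit: π = (p_{RxPlus} − 63)(343 − 2p_{RxPlus} + p_{MedCo}).
∂π/∂p_{RxPlus} = 469 − 4p_{RxPlus} + p_{MedCo} = 0 ⇒ p_{RxPlus} = 117.25 + 0.25p_{MedCo}.
Similarly p_{MedCo} = 122.75 + 0.25p_{RxPlus}.
Substituting the second reaction function into the first: p_{RxPlus} = 117.25 + 0.25(122.75 + 0.25p_{RxPlus}), which gives 0.9375p_{RxPlus} = 147.9375 ⇒ p_{RxPlus} = 157.8.
Then p_{MedCo} = 122.75 + 0.25·157.8 = 162.2.

157.8, 162.2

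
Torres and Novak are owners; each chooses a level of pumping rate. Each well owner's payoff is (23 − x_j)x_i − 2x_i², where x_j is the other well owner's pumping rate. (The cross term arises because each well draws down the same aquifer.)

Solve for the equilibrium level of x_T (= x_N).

Torres's payoff is (23 − x_N)x_T − 2x_T².
∂π/∂x_T = 23 − x_N − 4x_T = 0, so x_T = 5.75 − 0.25x_N.
By symmetry x_N = x_T; substituting into the reaction function, 1.25x_T = 5.75 and x_T = 4.6.

4.6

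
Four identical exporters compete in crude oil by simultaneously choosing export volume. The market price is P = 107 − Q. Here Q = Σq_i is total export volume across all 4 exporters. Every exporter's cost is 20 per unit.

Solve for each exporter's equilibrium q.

A representative exporter's profit is π_i = q_i(107 − Q) − 20q_i, with Q = q_i + Σ_{j≠i} q_j.
First-order condition: 87 − 2q_i − Σ_{j≠i} q_j = 0.
Imposing symmetry (q_j = q for all j) turns Σ_{j≠i} q_j into 3q, so 87 = 5q and q = 17.4.

17.4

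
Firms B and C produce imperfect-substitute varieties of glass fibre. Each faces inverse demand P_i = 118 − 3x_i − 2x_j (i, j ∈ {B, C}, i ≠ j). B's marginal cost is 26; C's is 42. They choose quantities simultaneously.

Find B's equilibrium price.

Firm B's profit: π = x_B(118 − 3x_B − 2x_C) − 26x_B.
∂π/∂x_B = 92 − 6x_B − 2x_C = 0 ⇒ x_B = 46/3 − (1/3)x_C.
Similarly x_C = 38/3 − (1/3)x_B.
Plugging x_C into B's best response: x_B = 46/3 − (1/3)(38/3 − (1/3)x_B) ⇒ (8/9)x_B = 100/9, so x_B = 12.5.
Then x_C = 38/3 − (1/3)·12.5 = 8.5.
P_B = 118 − 3·12.5 − 2·8.5 = 63.5.

63.5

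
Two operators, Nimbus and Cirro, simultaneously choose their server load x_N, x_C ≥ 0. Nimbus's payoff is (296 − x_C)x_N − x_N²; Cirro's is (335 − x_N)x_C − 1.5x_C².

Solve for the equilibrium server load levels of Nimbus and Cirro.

Expanding Nimbus's payoff: 296x_N − x_Cx_N − x_N².
∂π/∂x_N = 296 − x_C − 2x_N = 0, so x_N = 148 − 0.5x_C.
Likewise for Cirro: x_C = 335/3 − (1/3)x_N.
Substituting the second reaction function into the first: x_N = 148 − 0.5(335/3 − (1/3)x_N), which gives (5/6)x_N = 553/6 ⇒ x_N = 110.6.
Then x_C = 335/3 − (1/3)·110.6 = 74.8.

110.6, 74.8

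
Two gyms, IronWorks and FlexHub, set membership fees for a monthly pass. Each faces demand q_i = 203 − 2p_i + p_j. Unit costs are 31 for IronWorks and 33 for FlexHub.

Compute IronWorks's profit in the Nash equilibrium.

6635.52

IronWorks's profit: π = (p_{IronWorks} − 31)(203 − 2p_{IronWorks} + p_{FlexHub}).
∂π/∂p_{IronWorks} = 265 − 4p_{IronWorks} + p_{FlexHub} = 0 ⇒ p_{IronWorks} = 66.25 + 0.25p_{FlexHub}.
Similarly p_{FlexHub} = 67.25 + 0.25p_{IronWorks}.
Substituting the second reaction function into the first: p_{IronWorks} = 66.25 + 0.25(67.25 + 0.25p_{IronWorks}), which gives 0.9375p_{IronWorks} = 83.0625 ⇒ p_{IronWorks} = 88.6.
Then p_{FlexHub} = 67.25 + 0.25·88.6 = 89.4.
q_{IronWorks} = 203 − 2·88.6 + 89.4 = 115.2.
Profit = (88.6 − 31)·115.2 = 6635.52.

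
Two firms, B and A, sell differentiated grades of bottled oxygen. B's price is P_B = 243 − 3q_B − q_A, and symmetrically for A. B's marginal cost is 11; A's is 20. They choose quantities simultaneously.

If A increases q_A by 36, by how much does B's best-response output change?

-6

Firm B's profit: π = q_B(243 − 3q_B − q_A) − 11q_B.
∂π/∂q_B = 232 − 6q_B − q_A = 0 ⇒ q_B = 116/3 − (1/6)q_A.
The reaction-function slope is −1/6, so a 36-unit rise in q_A moves q_B by −1/6 × 36 = −6. B's best response falls — the actions are strategic substitutes.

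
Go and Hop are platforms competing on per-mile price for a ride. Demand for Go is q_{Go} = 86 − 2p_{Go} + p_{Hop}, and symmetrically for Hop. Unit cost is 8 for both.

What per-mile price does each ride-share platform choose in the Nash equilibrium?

Go's profit: π = (p_{Go} − 8)(86 − 2p_{Go} + p_{Hop}).
∂π/∂p_{Go} = 102 − 4p_{Go} + p_{Hop} = 0 ⇒ p_{Go} = 25.5 + 0.25p_{Hop}.
By symmetry p_{Hop} = p_{Go}; substituting into the reaction function, 0.75p_{Go} = 25.5 and p_{Go} = 34.

34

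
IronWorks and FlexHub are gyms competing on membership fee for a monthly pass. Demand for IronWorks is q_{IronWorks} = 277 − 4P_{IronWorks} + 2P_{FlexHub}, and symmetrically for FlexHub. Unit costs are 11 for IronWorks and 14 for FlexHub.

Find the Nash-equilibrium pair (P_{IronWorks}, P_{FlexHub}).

53.9, 55.1

IronWorks's profit: π = (P_{IronWorks} − 11)(277 − 4P_{IronWorks} + 2P_{FlexHub}).
∂π/∂P_{IronWorks} = 321 − 8P_{IronWorks} + 2P_{FlexHub} = 0 ⇒ P_{IronWorks} = 40.125 + 0.25P_{FlexHub}.
Similarly P_{FlexHub} = 41.625 + 0.25P_{IronWorks}.
Solving the two reaction functions simultaneously: (1 − (0.25)(0.25))P_{IronWorks} = 40.125 + 0.25·41.625, so 0.9375P_{IronWorks} = 1617/32 and P_{IronWorks} = 53.9.
Then P_{FlexHub} = 41.625 + 0.25·53.9 = 55.1.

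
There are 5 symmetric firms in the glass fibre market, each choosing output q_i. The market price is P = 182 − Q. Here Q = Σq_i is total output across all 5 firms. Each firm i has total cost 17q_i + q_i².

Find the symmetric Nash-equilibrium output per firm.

A representative firm's profit is π_i = q_i(182 − Q) − 17q_i − q_i², with Q = q_i + Σ_{j≠i} q_j.
First-order condition: 165 − 4q_i − Σ_{j≠i} q_j = 0.
With identical firms, set every q_j = q: then 165 − 4q − 4q = 0, i.e. q = 165/8 = 20.625.

20.625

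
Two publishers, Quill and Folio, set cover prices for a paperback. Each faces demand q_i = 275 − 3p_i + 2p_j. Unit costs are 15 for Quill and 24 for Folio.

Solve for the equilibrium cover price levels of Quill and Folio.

81.6875, 85.0625

Quill's profit: π = (p_{Quill} − 15)(275 − 3p_{Quill} + 2p_{Folio}).
∂π/∂p_{Quill} = 320 − 6p_{Quill} + 2p_{Folio} = 0 ⇒ p_{Quill} = 160/3 + (1/3)p_{Folio}.
Similarly p_{Folio} = 347/6 + (1/3)p_{Quill}.
Solving the two reaction functions simultaneously: (1 − (1/3)(1/3))p_{Quill} = 160/3 + (1/3)·(347/6), so (8/9)p_{Quill} = 1307/18 and p_{Quill} = 81.6875.
Then p_{Folio} = 347/6 + (1/3)·81.6875 = 85.0625.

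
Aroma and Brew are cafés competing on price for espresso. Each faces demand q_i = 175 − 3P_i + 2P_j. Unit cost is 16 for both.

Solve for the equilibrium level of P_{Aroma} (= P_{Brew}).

55.75

Aroma's profit: π = (P_{Aroma} − 16)(175 − 3P_{Aroma} + 2P_{Brew}).
∂π/∂P_{Aroma} = 223 − 6P_{Aroma} + 2P_{Brew} = 0 ⇒ P_{Aroma} = 223/6 + (1/3)P_{Brew}.
The game is symmetric, so in equilibrium P_{Brew} = P_{Aroma}: the reaction function gives (2/3)P_{Aroma} = 223/6, hence P_{Aroma} = 55.75.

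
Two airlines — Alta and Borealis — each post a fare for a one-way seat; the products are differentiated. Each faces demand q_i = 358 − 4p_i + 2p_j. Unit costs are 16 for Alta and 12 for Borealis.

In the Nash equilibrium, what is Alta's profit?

11577.76

Alta's profit: π = (p_{Alta} − 16)(358 − 4p_{Alta} + 2p_{Borealis}).
∂π/∂p_{Alta} = 422 − 8p_{Alta} + 2p_{Borealis} = 0 ⇒ p_{Alta} = 52.75 + 0.25p_{Borealis}.
Similarly p_{Borealis} = 50.75 + 0.25p_{Alta}.
Solving the two reaction functions simultaneously: (1 − (0.25)(0.25))p_{Alta} = 52.75 + 0.25·50.75, so 0.9375p_{Alta} = 65.4375 and p_{Alta} = 69.8.
Then p_{Borealis} = 50.75 + 0.25·69.8 = 68.2.
q_{Alta} = 358 − 4·69.8 + 2·68.2 = 215.2.
Profit = (69.8 − 16)·215.2 = 11577.76.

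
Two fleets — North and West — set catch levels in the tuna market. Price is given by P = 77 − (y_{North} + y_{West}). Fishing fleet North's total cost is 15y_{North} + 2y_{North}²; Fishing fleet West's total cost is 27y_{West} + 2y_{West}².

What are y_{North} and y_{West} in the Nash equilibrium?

Fishing fleet North's profit: π = y_{North}(77 − (y_{North} + y_{West})) − 15y_{North} − 2y_{North}².
∂π/∂y_{North} = 62 − 6y_{North} − y_{West} = 0, so y_{North} = 31/3 − (1/6)y_{West}.
By the same steps for West: y_{West} = 25/3 − (1/6)y_{North}.
Substituting the second reaction function into the first: y_{North} = 31/3 − (1/6)(25/3 − (1/6)y_{North}), which gives (35/36)y_{North} = 161/18 ⇒ y_{North} = 9.2.
Then y_{West} = 25/3 − (1/6)·9.2 = 6.8.

9.2, 6.8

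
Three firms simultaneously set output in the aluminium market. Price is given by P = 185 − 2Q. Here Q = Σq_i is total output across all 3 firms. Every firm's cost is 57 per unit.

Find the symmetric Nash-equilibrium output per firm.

A representative firm's profit is π_i = q_i(185 − 2Q) − 57q_i, with Q = q_i + Σ_{j≠i} q_j.
First-order condition: 128 − 4q_i − 2Σ_{j≠i} q_j = 0.
In a symmetric equilibrium every firm chooses the same q, so Σ_{j≠i} q_j = 2q. The condition becomes 128 − 8q = 0, giving q = 128/8 = 16.

16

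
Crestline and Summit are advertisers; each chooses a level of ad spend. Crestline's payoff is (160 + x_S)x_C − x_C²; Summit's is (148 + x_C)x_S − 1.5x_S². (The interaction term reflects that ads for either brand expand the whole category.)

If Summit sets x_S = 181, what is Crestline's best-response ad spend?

170.5

Expanding Crestline's payoff: 160x_C + x_Sx_C − x_C².
∂π/∂x_C = 160 + x_S − 2x_C = 0, so x_C = 80 + 0.5x_S.
At x_S = 181: x_C = 80 + 0.5·181 = 170.5.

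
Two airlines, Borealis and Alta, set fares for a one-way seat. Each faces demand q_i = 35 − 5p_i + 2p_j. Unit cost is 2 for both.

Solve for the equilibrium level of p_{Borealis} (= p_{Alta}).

5.625

Borealis's profit: π = (p_{Borealis} − 2)(35 − 5p_{Borealis} + 2p_{Alta}).
∂π/∂p_{Borealis} = 45 − 10p_{Borealis} + 2p_{Alta} = 0 ⇒ p_{Borealis} = 4.5 + 0.2p_{Alta}.
The game is symmetric, so in equilibrium p_{Alta} = p_{Borealis}: the reaction function gives 0.8p_{Borealis} = 4.5, hence p_{Borealis} = 5.625.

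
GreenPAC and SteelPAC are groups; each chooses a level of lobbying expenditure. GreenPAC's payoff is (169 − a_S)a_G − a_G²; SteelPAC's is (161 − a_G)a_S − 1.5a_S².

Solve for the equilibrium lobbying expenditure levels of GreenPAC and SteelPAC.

Expanding GreenPAC's payoff: 169a_G − a_Sa_G − a_G².
∂π/∂a_G = 169 − a_S − 2a_G = 0, so a_G = 84.5 − 0.5a_S.
Likewise for SteelPAC: a_S = 161/3 − (1/3)a_G.
Substituting the second reaction function into the first: a_G = 84.5 − 0.5(161/3 − (1/3)a_G), which gives (5/6)a_G = 173/3 ⇒ a_G = 69.2.
Then a_S = 161/3 − (1/3)·69.2 = 30.6.

69.2, 30.6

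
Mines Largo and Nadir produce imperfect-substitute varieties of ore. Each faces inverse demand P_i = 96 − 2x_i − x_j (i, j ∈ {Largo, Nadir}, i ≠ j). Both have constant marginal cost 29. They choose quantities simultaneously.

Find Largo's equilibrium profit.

Mine Largo's profit: π = x_{Largo}(96 − 2x_{Largo} − x_{Nadir}) − 29x_{Largo}.
∂π/∂x_{Largo} = 67 − 4x_{Largo} − x_{Nadir} = 0 ⇒ x_{Largo} = 16.75 − 0.25x_{Nadir}.
The game is symmetric, so in equilibrium x_{Nadir} = x_{Largo}: the reaction function gives 1.25x_{Largo} = 16.75, hence x_{Largo} = 13.4.
P_{Largo} = 96 − 2·13.4 − 13.4 = 55.8.
Profit = (55.8 − 29)·13.4 = 359.12.

359.12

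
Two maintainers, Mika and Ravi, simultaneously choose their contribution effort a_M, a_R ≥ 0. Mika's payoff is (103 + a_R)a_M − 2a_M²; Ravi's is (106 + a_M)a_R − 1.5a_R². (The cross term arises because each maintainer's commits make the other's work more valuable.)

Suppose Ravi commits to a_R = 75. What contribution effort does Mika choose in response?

Expanding Mika's payoff: 103a_M + a_Ra_M − 2a_M².
∂π/∂a_M = 103 + a_R − 4a_M = 0, so a_M = 25.75 + 0.25a_R.
At a_R = 75: a_M = 25.75 + 0.25·75 = 44.5.

44.5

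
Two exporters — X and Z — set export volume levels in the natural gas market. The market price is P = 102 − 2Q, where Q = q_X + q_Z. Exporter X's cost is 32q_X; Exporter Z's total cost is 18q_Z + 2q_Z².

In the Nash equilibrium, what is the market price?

Exporter X's profit: π = q_X(102 − 2(q_X + q_Z)) − 32q_X.
∂π/∂q_X = 70 − 4q_X − 2q_Z = 0, so q_X = 17.5 − 0.5q_Z.
For Z: ∂π/∂q_Z = 84 − 8q_Z − 2q_X = 0 ⇒ q_Z = 10.5 − 0.25q_X.
Substituting the second reaction function into the first: q_X = 17.5 − 0.5(10.5 − 0.25q_X), which gives 0.875q_X = 12.25 ⇒ q_X = 14.
Then q_Z = 10.5 − 0.25·14 = 7.
Equilibrium price: P = 102 − 2·21 = 60.

60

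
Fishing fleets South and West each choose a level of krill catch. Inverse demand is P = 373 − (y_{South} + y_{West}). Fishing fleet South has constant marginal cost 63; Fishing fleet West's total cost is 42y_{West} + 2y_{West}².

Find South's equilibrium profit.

Fishing fleet South's profit: π = y_{South}(373 − (y_{South} + y_{West})) − 63y_{South}.
∂π/∂y_{South} = 310 − 2y_{South} − y_{West} = 0, so y_{South} = 155 − 0.5y_{West}.
For West: ∂π/∂y_{West} = 331 − 6y_{West} − y_{South} = 0 ⇒ y_{West} = 331/6 − (1/6)y_{South}.
Solving the two reaction functions simultaneously: (1 − (−0.5)(−1/6))y_{South} = 155 − 0.5·(331/6), so (11/12)y_{South} = 1529/12 and y_{South} = 139.
Then y_{West} = 331/6 − (1/6)·139 = 32.
Price P = 373 − 171 = 202.
South's profit: (202 − 63)·139 = 19321.

19321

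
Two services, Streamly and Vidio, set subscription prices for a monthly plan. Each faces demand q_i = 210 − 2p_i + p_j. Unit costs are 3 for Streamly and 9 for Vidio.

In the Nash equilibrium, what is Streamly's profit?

Streamly's profit: π = (p_{Streamly} − 3)(210 − 2p_{Streamly} + p_{Vidio}).
∂π/∂p_{Streamly} = 216 − 4p_{Streamly} + p_{Vidio} = 0 ⇒ p_{Streamly} = 54 + 0.25p_{Vidio}.
Similarly p_{Vidio} = 57 + 0.25p_{Streamly}.
Plugging p_{Vidio} into Streamly's best response: p_{Streamly} = 54 + 0.25(57 + 0.25p_{Streamly}) ⇒ 0.9375p_{Streamly} = 68.25, so p_{Streamly} = 72.8.
Then p_{Vidio} = 57 + 0.25·72.8 = 75.2.
q_{Streamly} = 210 − 2·72.8 + 75.2 = 139.6.
Profit = (72.8 − 3)·139.6 = 9744.08.

9744.08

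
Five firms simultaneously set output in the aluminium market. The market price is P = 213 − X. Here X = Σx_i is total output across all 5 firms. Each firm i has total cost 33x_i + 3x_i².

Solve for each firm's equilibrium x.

15

A representative firm's profit is π_i = x_i(213 − X) − 33x_i − 3x_i², with X = x_i + Σ_{j≠i} x_j.
First-order condition: 180 − 8x_i − Σ_{j≠i} x_j = 0.
Imposing symmetry (x_j = x for all j) turns Σ_{j≠i} x_j into 4x, so 180 = 12x and x = 15.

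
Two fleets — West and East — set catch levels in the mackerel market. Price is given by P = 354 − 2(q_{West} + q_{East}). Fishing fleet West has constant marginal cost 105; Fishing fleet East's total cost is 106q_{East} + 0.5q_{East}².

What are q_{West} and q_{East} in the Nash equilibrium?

Fishing fleet West's profit: π = q_{West}(354 − 2(q_{West} + q_{East})) − 105q_{West}.
∂π/∂q_{West} = 249 − 4q_{West} − 2q_{East} = 0, so q_{West} = 62.25 − 0.5q_{East}.
For East: ∂π/∂q_{East} = 248 − 5q_{East} − 2q_{West} = 0 ⇒ q_{East} = 49.6 − 0.4q_{West}.
Solving the two reaction functions simultaneously: (1 − (−0.5)(−0.4))q_{West} = 62.25 − 0.5·49.6, so 0.8q_{West} = 37.45 and q_{West} = 46.8125.
Then q_{East} = 49.6 − 0.4·46.8125 = 30.875.

46.8125, 30.875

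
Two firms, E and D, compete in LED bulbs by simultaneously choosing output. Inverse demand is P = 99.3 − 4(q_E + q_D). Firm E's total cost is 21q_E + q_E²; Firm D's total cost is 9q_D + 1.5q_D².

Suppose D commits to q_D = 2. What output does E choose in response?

Firm E's profit: π = q_E(99.3 − 4(q_E + q_D)) − 21q_E − q_E².
∂π/∂q_E = 78.3 − 10q_E − 4q_D = 0, so q_E = 7.83 − 0.4q_D.
At q_D = 2: q_E = 7.83 − 0.4·2 = 7.03.

7.03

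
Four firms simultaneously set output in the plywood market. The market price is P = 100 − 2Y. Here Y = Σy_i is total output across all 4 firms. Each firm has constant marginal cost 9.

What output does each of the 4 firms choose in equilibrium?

A representative firm's profit is π_i = y_i(100 − 2Y) − 9y_i, with Y = y_i + Σ_{j≠i} y_j.
First-order condition: 91 − 4y_i − 2Σ_{j≠i} y_j = 0.
With identical firms, set every y_j = y: then 91 − 4y − 6y = 0, i.e. y = 91/10 = 9.1.

9.1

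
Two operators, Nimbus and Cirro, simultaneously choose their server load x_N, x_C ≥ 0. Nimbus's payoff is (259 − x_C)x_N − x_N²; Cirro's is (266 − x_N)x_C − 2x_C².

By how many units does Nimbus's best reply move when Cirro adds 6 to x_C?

Expanding Nimbus's payoff: 259x_N − x_Cx_N − x_N².
∂π/∂x_N = 259 − x_C − 2x_N = 0, so x_N = 129.5 − 0.5x_C.
The reaction-function slope is −0.5, so a 6-unit rise in x_C moves x_N by −0.5 × 6 = −3. Nimbus's best response falls — the actions are strategic substitutes.

-3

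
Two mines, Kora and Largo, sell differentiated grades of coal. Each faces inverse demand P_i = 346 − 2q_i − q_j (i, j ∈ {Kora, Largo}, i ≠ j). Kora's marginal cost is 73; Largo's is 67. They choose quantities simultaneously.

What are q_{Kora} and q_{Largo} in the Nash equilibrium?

54.2, 56.2

Mine Kora's profit: π = q_{Kora}(346 − 2q_{Kora} − q_{Largo}) − 73q_{Kora}.
∂π/∂q_{Kora} = 273 − 4q_{Kora} − q_{Largo} = 0 ⇒ q_{Kora} = 68.25 − 0.25q_{Largo}.
Similarly q_{Largo} = 69.75 − 0.25q_{Kora}.
Plugging q_{Largo} into Kora's best response: q_{Kora} = 68.25 − 0.25(69.75 − 0.25q_{Kora}) ⇒ 0.9375q_{Kora} = 50.8125, so q_{Kora} = 54.2.
Then q_{Largo} = 69.75 − 0.25·54.2 = 56.2.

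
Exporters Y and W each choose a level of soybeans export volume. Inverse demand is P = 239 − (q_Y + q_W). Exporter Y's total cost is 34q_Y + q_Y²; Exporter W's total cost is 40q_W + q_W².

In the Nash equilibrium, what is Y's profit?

Exporter Y's profit: π = q_Y(239 − (q_Y + q_W)) − 34q_Y − q_Y².
∂π/∂q_Y = 205 − 4q_Y − q_W = 0, so q_Y = 51.25 − 0.25q_W.
By the same steps for W: q_W = 49.75 − 0.25q_Y.
Substituting the second reaction function into the first: q_Y = 51.25 − 0.25(49.75 − 0.25q_Y), which gives 0.9375q_Y = 38.8125 ⇒ q_Y = 41.4.
Then q_W = 49.75 − 0.25·41.4 = 39.4.
Price P = 239 − 80.8 = 158.2.
Y's profit: (158.2 − 34)·41.4 − (41.4)² = 3427.92.

3427.92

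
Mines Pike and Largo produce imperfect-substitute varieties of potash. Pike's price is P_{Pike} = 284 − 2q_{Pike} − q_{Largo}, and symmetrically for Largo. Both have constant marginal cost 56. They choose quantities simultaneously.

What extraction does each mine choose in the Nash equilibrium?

45.6

Mine Pike's profit: π = q_{Pike}(284 − 2q_{Pike} − q_{Largo}) − 56q_{Pike}.
∂π/∂q_{Pike} = 228 − 4q_{Pike} − q_{Largo} = 0 ⇒ q_{Pike} = 57 − 0.25q_{Largo}.
By symmetry q_{Largo} = q_{Pike}; substituting into the reaction function, 1.25q_{Pike} = 57 and q_{Pike} = 45.6.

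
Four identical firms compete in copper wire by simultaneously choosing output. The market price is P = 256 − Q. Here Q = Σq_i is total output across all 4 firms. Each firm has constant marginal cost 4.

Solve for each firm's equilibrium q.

50.4

A representative firm's profit is π_i = q_i(256 − Q) − 4q_i, with Q = q_i + Σ_{j≠i} q_j.
First-order condition: 252 − 2q_i − Σ_{j≠i} q_j = 0.
With identical firms, set every q_j = q: then 252 − 2q − 3q = 0, i.e. q = 252/5 = 50.4.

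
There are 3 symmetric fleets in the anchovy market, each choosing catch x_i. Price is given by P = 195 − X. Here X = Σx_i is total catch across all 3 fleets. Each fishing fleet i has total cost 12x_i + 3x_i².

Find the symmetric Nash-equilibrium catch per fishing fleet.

18.3

A representative fishing fleet's profit is π_i = x_i(195 − X) − 12x_i − 3x_i², with X = x_i + Σ_{j≠i} x_j.
First-order condition: 183 − 8x_i − Σ_{j≠i} x_j = 0.
With identical fishing fleets, set every x_j = x: then 183 − 8x − 2x = 0, i.e. x = 183/10 = 18.3.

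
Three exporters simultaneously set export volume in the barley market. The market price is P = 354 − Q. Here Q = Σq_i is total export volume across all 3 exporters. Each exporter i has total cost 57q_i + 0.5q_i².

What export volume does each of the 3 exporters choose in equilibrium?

A representative exporter's profit is π_i = q_i(354 − Q) − 57q_i − 0.5q_i², with Q = q_i + Σ_{j≠i} q_j.
First-order condition: 297 − 3q_i − Σ_{j≠i} q_j = 0.
In a symmetric equilibrium every exporter chooses the same q, so Σ_{j≠i} q_j = 2q. The condition becomes 297 − 5q = 0, giving q = 297/5 = 59.4.

59.4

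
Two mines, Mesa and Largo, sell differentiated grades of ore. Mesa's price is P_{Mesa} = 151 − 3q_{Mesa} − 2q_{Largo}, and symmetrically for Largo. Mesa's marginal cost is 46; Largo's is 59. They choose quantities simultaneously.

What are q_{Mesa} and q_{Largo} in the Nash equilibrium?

13.9375, 10.6875

Mine Mesa's profit: π = q_{Mesa}(151 − 3q_{Mesa} − 2q_{Largo}) − 46q_{Mesa}.
∂π/∂q_{Mesa} = 105 − 6q_{Mesa} − 2q_{Largo} = 0 ⇒ q_{Mesa} = 17.5 − (1/3)q_{Largo}.
Similarly q_{Largo} = 46/3 − (1/3)q_{Mesa}.
Substituting the second reaction function into the first: q_{Mesa} = 17.5 − (1/3)(46/3 − (1/3)q_{Mesa}), which gives (8/9)q_{Mesa} = 223/18 ⇒ q_{Mesa} = 13.9375.
Then q_{Largo} = 46/3 − (1/3)·13.9375 = 10.6875.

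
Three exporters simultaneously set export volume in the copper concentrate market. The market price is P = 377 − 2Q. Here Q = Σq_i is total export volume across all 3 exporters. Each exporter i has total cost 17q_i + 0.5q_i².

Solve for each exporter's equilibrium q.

A representative exporter's profit is π_i = q_i(377 − 2Q) − 17q_i − 0.5q_i², with Q = q_i + Σ_{j≠i} q_j.
First-order condition: 360 − 5q_i − 2Σ_{j≠i} q_j = 0.
With identical exporters, set every q_j = q: then 360 − 5q − 4q = 0, i.e. q = 360/9 = 40.

40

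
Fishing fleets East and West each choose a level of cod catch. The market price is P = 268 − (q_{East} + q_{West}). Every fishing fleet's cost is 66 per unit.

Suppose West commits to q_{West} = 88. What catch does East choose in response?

Fishing fleet East's profit: π = q_{East}(268 − (q_{East} + q_{West})) − 66q_{East}.
∂π/∂q_{East} = 202 − 2q_{East} − q_{West} = 0, so q_{East} = 101 − 0.5q_{West}.
At q_{West} = 88: q_{East} = 101 − 0.5·88 = 57.

57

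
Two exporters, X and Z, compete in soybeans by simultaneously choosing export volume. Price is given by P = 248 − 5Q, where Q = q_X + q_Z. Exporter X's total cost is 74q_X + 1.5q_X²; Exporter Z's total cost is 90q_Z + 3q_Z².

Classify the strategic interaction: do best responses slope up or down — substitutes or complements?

strategic substitutes

Exporter X's profit: π = q_X(248 − 5(q_X + q_Z)) − 74q_X − 1.5q_X².
∂π/∂q_X = 174 − 13q_X − 5q_Z = 0, so q_X = 174/13 − (5/13)q_Z.
The best-response slope dq_X/dq_Z = −5/13 < 0: the reaction function is downward-sloping, so the choices are strategic substitutes.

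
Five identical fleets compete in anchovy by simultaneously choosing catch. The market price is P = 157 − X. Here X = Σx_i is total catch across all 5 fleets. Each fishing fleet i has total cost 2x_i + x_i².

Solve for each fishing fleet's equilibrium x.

A representative fishing fleet's profit is π_i = x_i(157 − X) − 2x_i − x_i², with X = x_i + Σ_{j≠i} x_j.
First-order condition: 155 − 4x_i − Σ_{j≠i} x_j = 0.
Imposing symmetry (x_j = x for all j) turns Σ_{j≠i} x_j into 4x, so 155 = 8x and x = 19.375.

19.375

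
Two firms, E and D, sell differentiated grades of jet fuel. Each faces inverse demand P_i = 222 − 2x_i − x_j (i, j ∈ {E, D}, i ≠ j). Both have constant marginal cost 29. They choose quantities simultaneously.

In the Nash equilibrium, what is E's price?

106.2

Firm E's profit: π = x_E(222 − 2x_E − x_D) − 29x_E.
∂π/∂x_E = 193 − 4x_E − x_D = 0 ⇒ x_E = 48.25 − 0.25x_D.
Setting x_E = x_D in the reaction function: x_E = 48.25 − 0.25x_E, so x_E = 48.25 / 1.25 = 38.6.
P_E = 222 − 2·38.6 − 38.6 = 106.2.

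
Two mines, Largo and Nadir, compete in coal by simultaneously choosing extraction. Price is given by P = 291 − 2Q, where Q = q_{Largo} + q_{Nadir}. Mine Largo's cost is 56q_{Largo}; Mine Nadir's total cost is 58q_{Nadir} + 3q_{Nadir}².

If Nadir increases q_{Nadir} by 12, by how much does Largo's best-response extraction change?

Mine Largo's profit: π = q_{Largo}(291 − 2(q_{Largo} + q_{Nadir})) − 56q_{Largo}.
∂π/∂q_{Largo} = 235 − 4q_{Largo} − 2q_{Nadir} = 0, so q_{Largo} = 58.75 − 0.5q_{Nadir}.
The reaction-function slope is −0.5, so a 12-unit rise in q_{Nadir} moves q_{Largo} by −0.5 × 12 = −6. Largo's best response falls — the actions are strategic substitutes.

-6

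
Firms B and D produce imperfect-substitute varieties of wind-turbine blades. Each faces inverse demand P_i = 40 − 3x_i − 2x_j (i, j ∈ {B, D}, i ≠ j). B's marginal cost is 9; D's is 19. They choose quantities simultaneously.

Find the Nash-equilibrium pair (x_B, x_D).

Firm B's profit: π = x_B(40 − 3x_B − 2x_D) − 9x_B.
∂π/∂x_B = 31 − 6x_B − 2x_D = 0 ⇒ x_B = 31/6 − (1/3)x_D.
Similarly x_D = 3.5 − (1/3)x_B.
Plugging x_D into B's best response: x_B = 31/6 − (1/3)(3.5 − (1/3)x_B) ⇒ (8/9)x_B = 4, so x_B = 4.5.
Then x_D = 3.5 − (1/3)·4.5 = 2.

4.5, 2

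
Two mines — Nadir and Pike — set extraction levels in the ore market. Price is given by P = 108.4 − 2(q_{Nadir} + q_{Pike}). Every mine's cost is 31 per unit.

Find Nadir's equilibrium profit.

Mine Nadir's profit: π = q_{Nadir}(108.4 − 2(q_{Nadir} + q_{Pike})) − 31q_{Nadir}.
∂π/∂q_{Nadir} = 77.4 − 4q_{Nadir} − 2q_{Pike} = 0, so q_{Nadir} = 19.35 − 0.5q_{Pike}.
The game is symmetric, so in equilibrium q_{Pike} = q_{Nadir}: the reaction function gives 1.5q_{Nadir} = 19.35, hence q_{Nadir} = 12.9.
Price P = 108.4 − 2·25.8 = 56.8.
Nadir's profit: (56.8 − 31)·12.9 = 332.82.

332.82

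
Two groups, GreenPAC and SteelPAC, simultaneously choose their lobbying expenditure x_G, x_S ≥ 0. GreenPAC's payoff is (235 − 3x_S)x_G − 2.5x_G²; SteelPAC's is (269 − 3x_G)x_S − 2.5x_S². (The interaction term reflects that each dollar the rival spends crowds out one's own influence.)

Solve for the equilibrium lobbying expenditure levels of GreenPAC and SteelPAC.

23, 40

Expanding GreenPAC's payoff: 235x_G − 3x_Sx_G − 2.5x_G².
∂π/∂x_G = 235 − 3x_S − 5x_G = 0, so x_G = 47 − 0.6x_S.
Likewise for SteelPAC: x_S = 53.8 − 0.6x_G.
Solving the two reaction functions simultaneously: (1 − (−0.6)(−0.6))x_G = 47 − 0.6·53.8, so 0.64x_G = 14.72 and x_G = 23.
Then x_S = 53.8 − 0.6·23 = 40.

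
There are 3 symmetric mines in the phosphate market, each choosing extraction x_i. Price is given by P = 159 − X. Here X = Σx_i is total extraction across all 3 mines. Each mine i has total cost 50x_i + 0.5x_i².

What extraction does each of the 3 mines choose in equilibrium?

A representative mine's profit is π_i = x_i(159 − X) − 50x_i − 0.5x_i², with X = x_i + Σ_{j≠i} x_j.
First-order condition: 109 − 3x_i − Σ_{j≠i} x_j = 0.
Imposing symmetry (x_j = x for all j) turns Σ_{j≠i} x_j into 2x, so 109 = 5x and x = 21.8.

21.8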